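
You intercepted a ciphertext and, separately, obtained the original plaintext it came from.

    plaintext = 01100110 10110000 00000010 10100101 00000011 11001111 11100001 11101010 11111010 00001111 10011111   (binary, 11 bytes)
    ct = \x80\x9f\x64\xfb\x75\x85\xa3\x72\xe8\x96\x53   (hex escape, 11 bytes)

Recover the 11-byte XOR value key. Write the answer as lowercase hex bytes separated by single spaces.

Since ct = plaintext ⊕ key, XORing both sides with plaintext gives key = plaintext ⊕ ct.
byte 0: 66 ^ 80 = e6
byte 1: b0 ^ 9f = 2f
byte 2: 02 ^ 64 = 66
byte 3: a5 ^ fb = 5e
byte 4: 03 ^ 75 = 76
byte 5: cf ^ 85 = 4a
byte 6: e1 ^ a3 = 42
byte 7: ea ^ 72 = 98
byte 8: fa ^ e8 = 12
byte 9: 0f ^ 96 = 99
byte 10: 9f ^ 53 = cc

e6 2f 66 5e 76 4a 42 98 12 99 cc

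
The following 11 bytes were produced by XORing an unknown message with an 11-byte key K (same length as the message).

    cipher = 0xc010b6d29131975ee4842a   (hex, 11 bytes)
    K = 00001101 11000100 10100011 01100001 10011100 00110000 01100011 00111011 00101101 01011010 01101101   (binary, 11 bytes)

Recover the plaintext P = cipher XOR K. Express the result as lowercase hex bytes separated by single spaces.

192 XOR  13 = 205
 16 XOR 196 = 212
182 XOR 163 =  21
210 XOR  97 = 179
145 XOR 156 =  13
 49 XOR  48 =   1
151 XOR  99 = 244
 94 XOR  59 = 101
228 XOR  45 = 201
132 XOR  90 = 222
 42 XOR 109 =  71

cd d4 15 b3 0d 01 f4 65 c9 de 47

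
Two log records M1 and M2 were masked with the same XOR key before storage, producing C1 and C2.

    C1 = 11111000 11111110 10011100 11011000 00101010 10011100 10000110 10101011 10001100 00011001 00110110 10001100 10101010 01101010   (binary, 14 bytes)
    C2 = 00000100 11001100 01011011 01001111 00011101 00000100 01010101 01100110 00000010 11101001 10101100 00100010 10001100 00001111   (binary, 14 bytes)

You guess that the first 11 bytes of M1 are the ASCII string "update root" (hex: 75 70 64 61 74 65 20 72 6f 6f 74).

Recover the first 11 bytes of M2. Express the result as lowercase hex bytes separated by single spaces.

89 42 a3 f6 43 fd f3 bf e1 9f ee

First, C1 ⊕ C2 = (M1 ⊕ K) ⊕ (M2 ⊕ K) = M1 ⊕ M2, so the key drops out. Then M2 = (M1 ⊕ M2) ⊕ M1 over the first 11 bytes.
byte 0: (f8 ^ 04) ^ 75 = fc ^ 75 = 89
byte 1: (fe ^ cc) ^ 70 = 32 ^ 70 = 42
byte 2: (9c ^ 5b) ^ 64 = c7 ^ 64 = a3
byte 3: (d8 ^ 4f) ^ 61 = 97 ^ 61 = f6
byte 4: (2a ^ 1d) ^ 74 = 37 ^ 74 = 43
byte 5: (9c ^ 04) ^ 65 = 98 ^ 65 = fd
byte 6: (86 ^ 55) ^ 20 = d3 ^ 20 = f3
byte 7: (ab ^ 66) ^ 72 = cd ^ 72 = bf
byte 8: (8c ^ 02) ^ 6f = 8e ^ 6f = e1
byte 9: (19 ^ e9) ^ 6f = f0 ^ 6f = 9f
byte 10: (36 ^ ac) ^ 74 = 9a ^ 74 = ee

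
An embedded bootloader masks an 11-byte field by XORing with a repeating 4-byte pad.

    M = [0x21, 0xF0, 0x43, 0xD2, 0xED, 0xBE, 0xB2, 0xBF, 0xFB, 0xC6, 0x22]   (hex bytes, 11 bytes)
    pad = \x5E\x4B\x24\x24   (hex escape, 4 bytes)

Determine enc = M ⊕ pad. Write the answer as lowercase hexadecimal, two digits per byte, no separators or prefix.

7fbb67f6b3f5969ba58d06

The 4-byte key repeats, so the effective keystream is 5e 4b 24 24 5e 4b 24 24 5e 4b 24.
byte 0: 21 xor 5e = 7f
byte 1: f0 xor 4b = bb
byte 2: 43 xor 24 = 67
byte 3: d2 xor 24 = f6
byte 4: ed xor 5e = b3
byte 5: be xor 4b = f5
byte 6: b2 xor 24 = 96
byte 7: bf xor 24 = 9b
byte 8: fb xor 5e = a5
byte 9: c6 xor 4b = 8d
byte 10: 22 xor 24 = 06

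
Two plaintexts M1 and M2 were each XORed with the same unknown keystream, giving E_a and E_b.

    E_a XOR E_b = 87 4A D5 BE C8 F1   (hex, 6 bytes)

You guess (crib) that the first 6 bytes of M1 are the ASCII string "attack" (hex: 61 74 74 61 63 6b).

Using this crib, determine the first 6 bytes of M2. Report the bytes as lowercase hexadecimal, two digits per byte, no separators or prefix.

Since E_a ⊕ E_b = M1 ⊕ M2, XORing with the guessed M1 bytes yields the corresponding M2 bytes: M2 = (E_a ⊕ E_b) ⊕ M1.
byte 0: 135 ^  97 = 230
byte 1:  74 ^ 116 =  62
byte 2: 213 ^ 116 = 161
byte 3: 190 ^  97 = 223
byte 4: 200 ^  99 = 171
byte 5: 241 ^ 107 = 154

e63ea1dfab9a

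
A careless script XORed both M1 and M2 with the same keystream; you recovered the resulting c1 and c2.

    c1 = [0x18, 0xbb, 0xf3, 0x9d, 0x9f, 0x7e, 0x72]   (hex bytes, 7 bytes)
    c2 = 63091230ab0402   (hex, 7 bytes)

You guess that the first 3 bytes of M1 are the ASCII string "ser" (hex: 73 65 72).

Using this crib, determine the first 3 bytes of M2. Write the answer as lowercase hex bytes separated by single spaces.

First, c1 ⊕ c2 = (M1 ⊕ K) ⊕ (M2 ⊕ K) = M1 ⊕ M2, so the key drops out. Then M2 = (M1 ⊕ M2) ⊕ M1 over the first 3 bytes.
byte 0: (18 ^ 63) ^ 73 = 7b ^ 73 = 08
byte 1: (bb ^ 09) ^ 65 = b2 ^ 65 = d7
byte 2: (f3 ^ 12) ^ 72 = e1 ^ 72 = 93

08 d7 93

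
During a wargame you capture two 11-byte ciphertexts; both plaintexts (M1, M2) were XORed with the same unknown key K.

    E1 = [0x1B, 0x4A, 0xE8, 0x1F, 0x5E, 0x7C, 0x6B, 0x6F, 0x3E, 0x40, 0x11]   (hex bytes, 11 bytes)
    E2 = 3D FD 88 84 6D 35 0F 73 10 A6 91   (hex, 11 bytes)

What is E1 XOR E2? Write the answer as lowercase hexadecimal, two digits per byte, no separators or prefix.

26b7609b3349641c2ee680

E1 ⊕ E2 = (M1 ⊕ K) ⊕ (M2 ⊕ K) = M1 ⊕ M2 — the shared key cancels under XOR.
1b ⊕ 3d = 26
4a ⊕ fd = b7
e8 ⊕ 88 = 60
1f ⊕ 84 = 9b
5e ⊕ 6d = 33
7c ⊕ 35 = 49
6b ⊕ 0f = 64
6f ⊕ 73 = 1c
3e ⊕ 10 = 2e
40 ⊕ a6 = e6
11 ⊕ 91 = 80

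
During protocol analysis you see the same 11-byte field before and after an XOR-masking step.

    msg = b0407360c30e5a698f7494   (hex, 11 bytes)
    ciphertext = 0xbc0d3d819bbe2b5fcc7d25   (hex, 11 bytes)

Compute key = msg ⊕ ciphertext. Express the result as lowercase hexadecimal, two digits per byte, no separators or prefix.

Since ciphertext = msg ⊕ key, XORing both sides with msg gives key = msg ⊕ ciphertext.
176 ^ 188 =  12
 64 ^  13 =  77
115 ^  61 =  78
 96 ^ 129 = 225
195 ^ 155 =  88
 14 ^ 190 = 176
 90 ^  43 = 113
105 ^  95 =  54
143 ^ 204 =  67
116 ^ 125 =   9
148 ^  37 = 177

0c4d4ee158b071364309b1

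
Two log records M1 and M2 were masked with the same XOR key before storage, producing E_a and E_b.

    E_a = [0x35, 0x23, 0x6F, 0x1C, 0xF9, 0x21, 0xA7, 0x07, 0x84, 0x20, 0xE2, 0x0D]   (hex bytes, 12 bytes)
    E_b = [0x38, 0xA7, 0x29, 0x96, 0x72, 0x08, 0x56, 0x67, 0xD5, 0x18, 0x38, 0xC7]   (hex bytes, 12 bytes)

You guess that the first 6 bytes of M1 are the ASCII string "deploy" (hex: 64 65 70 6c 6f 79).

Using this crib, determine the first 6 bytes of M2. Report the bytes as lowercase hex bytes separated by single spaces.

69 e1 36 e6 e4 50

First, E_a ⊕ E_b = (M1 ⊕ K) ⊕ (M2 ⊕ K) = M1 ⊕ M2, so the key drops out. Then M2 = (M1 ⊕ M2) ⊕ M1 over the first 6 bytes.
byte 0: (35 ⊕ 38) ⊕ 64 = 0d ⊕ 64 = 69
byte 1: (23 ⊕ a7) ⊕ 65 = 84 ⊕ 65 = e1
byte 2: (6f ⊕ 29) ⊕ 70 = 46 ⊕ 70 = 36
byte 3: (1c ⊕ 96) ⊕ 6c = 8a ⊕ 6c = e6
byte 4: (f9 ⊕ 72) ⊕ 6f = 8b ⊕ 6f = e4
byte 5: (21 ⊕ 08) ⊕ 79 = 29 ⊕ 79 = 50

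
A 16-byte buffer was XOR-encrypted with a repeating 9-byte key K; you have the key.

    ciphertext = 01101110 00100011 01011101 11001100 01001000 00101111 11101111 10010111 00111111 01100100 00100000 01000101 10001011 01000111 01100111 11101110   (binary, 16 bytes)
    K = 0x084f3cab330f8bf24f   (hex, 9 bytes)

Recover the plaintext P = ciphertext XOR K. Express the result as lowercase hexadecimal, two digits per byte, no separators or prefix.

The 9-byte key repeats, so the effective keystream is 08 4f 3c ab 33 0f 8b f2 4f 08 4f 3c ab 33 0f 8b.
byte 0: 110 xor   8 = 102
byte 1:  35 xor  79 = 108
byte 2:  93 xor  60 =  97
byte 3: 204 xor 171 = 103
byte 4:  72 xor  51 = 123
byte 5:  47 xor  15 =  32
byte 6: 239 xor 139 = 100
byte 7: 151 xor 242 = 101
byte 8:  63 xor  79 = 112
byte 9: 100 xor   8 = 108
byte 10:  32 xor  79 = 111
byte 11:  69 xor  60 = 121
byte 12: 139 xor 171 =  32
byte 13:  71 xor  51 = 116
byte 14: 103 xor  15 = 104
byte 15: 238 xor 139 = 101

666c61677b206465706c6f7920746865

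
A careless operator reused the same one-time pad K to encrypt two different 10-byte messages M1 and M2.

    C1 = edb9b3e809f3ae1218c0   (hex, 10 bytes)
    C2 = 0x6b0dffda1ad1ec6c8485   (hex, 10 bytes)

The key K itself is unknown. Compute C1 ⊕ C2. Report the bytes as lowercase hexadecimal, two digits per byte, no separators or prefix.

C1 ⊕ C2 = (M1 ⊕ K) ⊕ (M2 ⊕ K) = M1 ⊕ M2 — the shared key cancels under XOR.
ed XOR 6b = 86
b9 XOR 0d = b4
b3 XOR ff = 4c
e8 XOR da = 32
09 XOR 1a = 13
f3 XOR d1 = 22
ae XOR ec = 42
12 XOR 6c = 7e
18 XOR 84 = 9c
c0 XOR 85 = 45

86b44c321322427e9c45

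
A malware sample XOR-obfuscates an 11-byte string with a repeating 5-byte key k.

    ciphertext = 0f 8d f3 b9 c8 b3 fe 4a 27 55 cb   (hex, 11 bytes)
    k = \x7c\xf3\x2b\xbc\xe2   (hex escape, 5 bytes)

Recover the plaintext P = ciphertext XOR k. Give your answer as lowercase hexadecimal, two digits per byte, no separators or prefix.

The 5-byte key repeats, so the effective keystream is 7c f3 2b bc e2 7c f3 2b bc e2 7c.
byte 0: 0f ^ 7c = 73
byte 1: 8d ^ f3 = 7e
byte 2: f3 ^ 2b = d8
byte 3: b9 ^ bc = 05
byte 4: c8 ^ e2 = 2a
byte 5: b3 ^ 7c = cf
byte 6: fe ^ f3 = 0d
byte 7: 4a ^ 2b = 61
byte 8: 27 ^ bc = 9b
byte 9: 55 ^ e2 = b7
byte 10: cb ^ 7c = b7

737ed8052acf0d619bb7b7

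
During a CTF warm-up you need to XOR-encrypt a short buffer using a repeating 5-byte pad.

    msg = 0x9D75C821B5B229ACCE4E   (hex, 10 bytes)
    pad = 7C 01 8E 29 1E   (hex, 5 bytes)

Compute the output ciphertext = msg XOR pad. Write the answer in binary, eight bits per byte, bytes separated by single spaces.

11100001 01110100 01000110 00001000 10101011 11001110 00101000 00100010 11100111 01010000

The 5-byte key repeats, so the effective keystream is 7c 01 8e 29 1e 7c 01 8e 29 1e.
byte 0: 9d ⊕ 7c = e1
byte 1: 75 ⊕ 01 = 74
byte 2: c8 ⊕ 8e = 46
byte 3: 21 ⊕ 29 = 08
byte 4: b5 ⊕ 1e = ab
byte 5: b2 ⊕ 7c = ce
byte 6: 29 ⊕ 01 = 28
byte 7: ac ⊕ 8e = 22
byte 8: ce ⊕ 29 = e7
byte 9: 4e ⊕ 1e = 50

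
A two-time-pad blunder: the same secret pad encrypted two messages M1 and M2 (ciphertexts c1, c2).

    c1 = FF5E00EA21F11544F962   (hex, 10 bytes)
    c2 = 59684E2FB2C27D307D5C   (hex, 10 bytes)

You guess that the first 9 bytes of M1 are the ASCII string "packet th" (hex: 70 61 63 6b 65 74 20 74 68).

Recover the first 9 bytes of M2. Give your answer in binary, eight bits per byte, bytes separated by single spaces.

First, c1 ⊕ c2 = (M1 ⊕ K) ⊕ (M2 ⊕ K) = M1 ⊕ M2, so the key drops out. Then M2 = (M1 ⊕ M2) ⊕ M1 over the first 9 bytes.
byte 0: (ff XOR 59) XOR 70 = a6 XOR 70 = d6
byte 1: (5e XOR 68) XOR 61 = 36 XOR 61 = 57
byte 2: (00 XOR 4e) XOR 63 = 4e XOR 63 = 2d
byte 3: (ea XOR 2f) XOR 6b = c5 XOR 6b = ae
byte 4: (21 XOR b2) XOR 65 = 93 XOR 65 = f6
byte 5: (f1 XOR c2) XOR 74 = 33 XOR 74 = 47
byte 6: (15 XOR 7d) XOR 20 = 68 XOR 20 = 48
byte 7: (44 XOR 30) XOR 74 = 74 XOR 74 = 00
byte 8: (f9 XOR 7d) XOR 68 = 84 XOR 68 = ec

11010110 01010111 00101101 10101110 11110110 01000111 01001000 00000000 11101100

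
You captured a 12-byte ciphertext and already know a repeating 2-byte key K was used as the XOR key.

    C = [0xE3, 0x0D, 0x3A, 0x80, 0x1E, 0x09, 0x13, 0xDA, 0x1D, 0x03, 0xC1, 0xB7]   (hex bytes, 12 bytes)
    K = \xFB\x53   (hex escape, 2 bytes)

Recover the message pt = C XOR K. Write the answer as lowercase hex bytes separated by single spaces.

18 5e c1 d3 e5 5a e8 89 e6 50 3a e4

The 2-byte key repeats, so the effective keystream is fb 53 fb 53 fb 53 fb 53 fb 53 fb 53.
byte 0: e3 xor fb = 18
byte 1: 0d xor 53 = 5e
byte 2: 3a xor fb = c1
byte 3: 80 xor 53 = d3
byte 4: 1e xor fb = e5
byte 5: 09 xor 53 = 5a
byte 6: 13 xor fb = e8
byte 7: da xor 53 = 89
byte 8: 1d xor fb = e6
byte 9: 03 xor 53 = 50
byte 10: c1 xor fb = 3a
byte 11: b7 xor 53 = e4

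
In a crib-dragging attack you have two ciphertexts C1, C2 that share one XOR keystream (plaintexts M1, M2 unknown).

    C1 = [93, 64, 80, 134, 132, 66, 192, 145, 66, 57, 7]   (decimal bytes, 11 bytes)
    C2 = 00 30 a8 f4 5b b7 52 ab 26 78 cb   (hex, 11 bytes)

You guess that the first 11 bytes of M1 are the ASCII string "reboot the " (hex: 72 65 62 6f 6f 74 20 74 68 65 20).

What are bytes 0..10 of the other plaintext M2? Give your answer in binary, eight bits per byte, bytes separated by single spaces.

First, C1 ⊕ C2 = (M1 ⊕ K) ⊕ (M2 ⊕ K) = M1 ⊕ M2, so the key drops out. Then M2 = (M1 ⊕ M2) ⊕ M1 over the first 11 bytes.
byte 0: (5d ^ 00) ^ 72 = 5d ^ 72 = 2f
byte 1: (40 ^ 30) ^ 65 = 70 ^ 65 = 15
byte 2: (50 ^ a8) ^ 62 = f8 ^ 62 = 9a
byte 3: (86 ^ f4) ^ 6f = 72 ^ 6f = 1d
byte 4: (84 ^ 5b) ^ 6f = df ^ 6f = b0
byte 5: (42 ^ b7) ^ 74 = f5 ^ 74 = 81
byte 6: (c0 ^ 52) ^ 20 = 92 ^ 20 = b2
byte 7: (91 ^ ab) ^ 74 = 3a ^ 74 = 4e
byte 8: (42 ^ 26) ^ 68 = 64 ^ 68 = 0c
byte 9: (39 ^ 78) ^ 65 = 41 ^ 65 = 24
byte 10: (07 ^ cb) ^ 20 = cc ^ 20 = ec

00101111 00010101 10011010 00011101 10110000 10000001 10110010 01001110 00001100 00100100 11101100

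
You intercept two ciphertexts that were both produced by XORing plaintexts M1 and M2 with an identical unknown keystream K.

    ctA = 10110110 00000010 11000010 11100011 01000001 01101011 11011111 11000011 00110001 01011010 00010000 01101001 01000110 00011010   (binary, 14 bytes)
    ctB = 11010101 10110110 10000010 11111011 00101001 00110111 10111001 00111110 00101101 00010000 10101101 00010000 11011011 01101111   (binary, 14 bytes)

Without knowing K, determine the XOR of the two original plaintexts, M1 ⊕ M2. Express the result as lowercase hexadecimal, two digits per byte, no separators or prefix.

ctA ⊕ ctB = (M1 ⊕ K) ⊕ (M2 ⊕ K) = M1 ⊕ M2 — the shared key cancels under XOR.
b6 ⊕ d5 = 63
02 ⊕ b6 = b4
c2 ⊕ 82 = 40
e3 ⊕ fb = 18
41 ⊕ 29 = 68
6b ⊕ 37 = 5c
df ⊕ b9 = 66
c3 ⊕ 3e = fd
31 ⊕ 2d = 1c
5a ⊕ 10 = 4a
10 ⊕ ad = bd
69 ⊕ 10 = 79
46 ⊕ db = 9d
1a ⊕ 6f = 75

63b44018685c66fd1c4abd799d75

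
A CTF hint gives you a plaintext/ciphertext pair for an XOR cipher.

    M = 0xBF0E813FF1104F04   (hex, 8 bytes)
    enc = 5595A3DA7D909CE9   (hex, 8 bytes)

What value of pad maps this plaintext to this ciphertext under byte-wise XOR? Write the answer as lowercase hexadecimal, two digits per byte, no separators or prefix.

ea9b22e58c80d3ed

Since enc = M ⊕ pad, XORing both sides with M gives pad = M ⊕ enc.
byte 0: bf XOR 55 = ea
byte 1: 0e XOR 95 = 9b
byte 2: 81 XOR a3 = 22
byte 3: 3f XOR da = e5
byte 4: f1 XOR 7d = 8c
byte 5: 10 XOR 90 = 80
byte 6: 4f XOR 9c = d3
byte 7: 04 XOR e9 = ed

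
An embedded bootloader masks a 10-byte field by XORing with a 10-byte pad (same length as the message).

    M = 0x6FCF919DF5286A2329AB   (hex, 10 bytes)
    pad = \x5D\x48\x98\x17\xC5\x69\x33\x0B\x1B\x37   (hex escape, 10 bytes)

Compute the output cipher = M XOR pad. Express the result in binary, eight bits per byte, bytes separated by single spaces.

6f ⊕ 5d = 32
cf ⊕ 48 = 87
91 ⊕ 98 = 09
9d ⊕ 17 = 8a
f5 ⊕ c5 = 30
28 ⊕ 69 = 41
6a ⊕ 33 = 59
23 ⊕ 0b = 28
29 ⊕ 1b = 32
ab ⊕ 37 = 9c

00110010 10000111 00001001 10001010 00110000 01000001 01011001 00101000 00110010 10011100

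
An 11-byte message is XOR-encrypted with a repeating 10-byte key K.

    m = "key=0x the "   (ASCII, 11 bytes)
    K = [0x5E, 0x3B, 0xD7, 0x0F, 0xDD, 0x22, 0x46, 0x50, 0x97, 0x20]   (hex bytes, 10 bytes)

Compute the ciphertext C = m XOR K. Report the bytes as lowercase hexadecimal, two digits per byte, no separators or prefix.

The 10-byte key repeats, so the effective keystream is 5e 3b d7 0f dd 22 46 50 97 20 5e.
byte 0: 107 ⊕  94 =  53
byte 1: 101 ⊕  59 =  94
byte 2: 121 ⊕ 215 = 174
byte 3:  61 ⊕  15 =  50
byte 4:  48 ⊕ 221 = 237
byte 5: 120 ⊕  34 =  90
byte 6:  32 ⊕  70 = 102
byte 7: 116 ⊕  80 =  36
byte 8: 104 ⊕ 151 = 255
byte 9: 101 ⊕  32 =  69
byte 10:  32 ⊕  94 = 126

355eae32ed5a6624ff457e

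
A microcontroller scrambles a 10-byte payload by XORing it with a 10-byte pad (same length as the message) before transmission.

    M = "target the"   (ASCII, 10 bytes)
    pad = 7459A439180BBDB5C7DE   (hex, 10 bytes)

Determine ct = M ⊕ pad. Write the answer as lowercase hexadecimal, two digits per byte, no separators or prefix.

byte 0: 01110100 ^ 01110100 = 00000000
byte 1: 01100001 ^ 01011001 = 00111000
byte 2: 01110010 ^ 10100100 = 11010110
byte 3: 01100111 ^ 00111001 = 01011110
byte 4: 01100101 ^ 00011000 = 01111101
byte 5: 01110100 ^ 00001011 = 01111111
byte 6: 00100000 ^ 10111101 = 10011101
byte 7: 01110100 ^ 10110101 = 11000001
byte 8: 01101000 ^ 11000111 = 10101111
byte 9: 01100101 ^ 11011110 = 10111011

0038d65e7d7f9dc1afbb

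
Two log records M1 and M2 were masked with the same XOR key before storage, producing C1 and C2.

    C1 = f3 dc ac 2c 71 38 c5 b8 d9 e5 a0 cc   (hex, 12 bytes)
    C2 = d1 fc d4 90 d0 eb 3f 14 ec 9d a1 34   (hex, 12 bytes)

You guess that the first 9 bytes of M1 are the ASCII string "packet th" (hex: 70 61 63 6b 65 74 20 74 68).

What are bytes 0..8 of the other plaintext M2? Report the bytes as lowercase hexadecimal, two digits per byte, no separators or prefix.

52411bd7c4a7dad85d

First, C1 ⊕ C2 = (M1 ⊕ K) ⊕ (M2 ⊕ K) = M1 ⊕ M2, so the key drops out. Then M2 = (M1 ⊕ M2) ⊕ M1 over the first 9 bytes.
byte 0: (f3 ⊕ d1) ⊕ 70 = 22 ⊕ 70 = 52
byte 1: (dc ⊕ fc) ⊕ 61 = 20 ⊕ 61 = 41
byte 2: (ac ⊕ d4) ⊕ 63 = 78 ⊕ 63 = 1b
byte 3: (2c ⊕ 90) ⊕ 6b = bc ⊕ 6b = d7
byte 4: (71 ⊕ d0) ⊕ 65 = a1 ⊕ 65 = c4
byte 5: (38 ⊕ eb) ⊕ 74 = d3 ⊕ 74 = a7
byte 6: (c5 ⊕ 3f) ⊕ 20 = fa ⊕ 20 = da
byte 7: (b8 ⊕ 14) ⊕ 74 = ac ⊕ 74 = d8
byte 8: (d9 ⊕ ec) ⊕ 68 = 35 ⊕ 68 = 5d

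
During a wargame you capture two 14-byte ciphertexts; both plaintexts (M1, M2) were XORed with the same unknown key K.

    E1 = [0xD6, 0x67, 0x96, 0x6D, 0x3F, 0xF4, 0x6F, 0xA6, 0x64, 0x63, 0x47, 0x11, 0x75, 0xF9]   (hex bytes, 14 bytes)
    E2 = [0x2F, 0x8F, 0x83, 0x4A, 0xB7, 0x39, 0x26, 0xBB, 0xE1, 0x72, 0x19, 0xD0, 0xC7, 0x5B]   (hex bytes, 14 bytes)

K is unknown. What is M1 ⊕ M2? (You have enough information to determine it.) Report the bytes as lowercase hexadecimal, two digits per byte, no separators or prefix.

E1 ⊕ E2 = (M1 ⊕ K) ⊕ (M2 ⊕ K) = M1 ⊕ M2 — the shared key cancels under XOR.
byte 0: d6 xor 2f = f9
byte 1: 67 xor 8f = e8
byte 2: 96 xor 83 = 15
byte 3: 6d xor 4a = 27
byte 4: 3f xor b7 = 88
byte 5: f4 xor 39 = cd
byte 6: 6f xor 26 = 49
byte 7: a6 xor bb = 1d
byte 8: 64 xor e1 = 85
byte 9: 63 xor 72 = 11
byte 10: 47 xor 19 = 5e
byte 11: 11 xor d0 = c1
byte 12: 75 xor c7 = b2
byte 13: f9 xor 5b = a2

f9e8152788cd491d85115ec1b2a2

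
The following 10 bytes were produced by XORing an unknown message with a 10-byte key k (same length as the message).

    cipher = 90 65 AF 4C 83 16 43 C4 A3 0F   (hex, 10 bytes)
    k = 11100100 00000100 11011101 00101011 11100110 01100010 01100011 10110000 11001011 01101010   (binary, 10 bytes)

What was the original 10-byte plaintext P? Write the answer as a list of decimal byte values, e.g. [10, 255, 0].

[116, 97, 114, 103, 101, 116, 32, 116, 104, 101]

10010000 XOR 11100100 = 01110100
01100101 XOR 00000100 = 01100001
10101111 XOR 11011101 = 01110010
01001100 XOR 00101011 = 01100111
10000011 XOR 11100110 = 01100101
00010110 XOR 01100010 = 01110100
01000011 XOR 01100011 = 00100000
11000100 XOR 10110000 = 01110100
10100011 XOR 11001011 = 01101000
00001111 XOR 01101010 = 01100101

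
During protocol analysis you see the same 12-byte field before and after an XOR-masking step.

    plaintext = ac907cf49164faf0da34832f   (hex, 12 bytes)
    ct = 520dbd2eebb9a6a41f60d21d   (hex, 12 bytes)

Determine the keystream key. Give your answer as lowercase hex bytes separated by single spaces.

Since ct = plaintext ⊕ key, XORing both sides with plaintext gives key = plaintext ⊕ ct.
byte 0: 172 ⊕  82 = 254
byte 1: 144 ⊕  13 = 157
byte 2: 124 ⊕ 189 = 193
byte 3: 244 ⊕  46 = 218
byte 4: 145 ⊕ 235 = 122
byte 5: 100 ⊕ 185 = 221
byte 6: 250 ⊕ 166 =  92
byte 7: 240 ⊕ 164 =  84
byte 8: 218 ⊕  31 = 197
byte 9:  52 ⊕  96 =  84
byte 10: 131 ⊕ 210 =  81
byte 11:  47 ⊕  29 =  50

fe 9d c1 da 7a dd 5c 54 c5 54 51 32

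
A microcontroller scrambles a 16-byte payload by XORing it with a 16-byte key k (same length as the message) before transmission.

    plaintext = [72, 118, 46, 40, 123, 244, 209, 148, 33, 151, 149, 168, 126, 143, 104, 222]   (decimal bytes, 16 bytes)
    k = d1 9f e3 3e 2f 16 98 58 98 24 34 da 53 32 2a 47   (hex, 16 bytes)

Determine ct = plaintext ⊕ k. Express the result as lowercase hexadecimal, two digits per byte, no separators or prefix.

XOR is its own inverse, so applying the key byte-wise gives the result directly.
01001000 xor 11010001 = 10011001
01110110 xor 10011111 = 11101001
00101110 xor 11100011 = 11001101
00101000 xor 00111110 = 00010110
01111011 xor 00101111 = 01010100
11110100 xor 00010110 = 11100010
11010001 xor 10011000 = 01001001
10010100 xor 01011000 = 11001100
00100001 xor 10011000 = 10111001
10010111 xor 00100100 = 10110011
10010101 xor 00110100 = 10100001
10101000 xor 11011010 = 01110010
01111110 xor 01010011 = 00101101
10001111 xor 00110010 = 10111101
01101000 xor 00101010 = 01000010
11011110 xor 01000111 = 10011001

99e9cd1654e249ccb9b3a1722dbd4299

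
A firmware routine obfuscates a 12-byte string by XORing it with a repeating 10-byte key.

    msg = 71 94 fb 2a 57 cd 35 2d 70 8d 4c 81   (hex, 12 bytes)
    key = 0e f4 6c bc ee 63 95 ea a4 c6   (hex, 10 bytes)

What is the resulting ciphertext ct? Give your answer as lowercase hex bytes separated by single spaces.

7f 60 97 96 b9 ae a0 c7 d4 4b 42 75

The 10-byte key repeats, so the effective keystream is 0e f4 6c bc ee 63 95 ea a4 c6 0e f4.
byte 0: 71 ^ 0e = 7f
byte 1: 94 ^ f4 = 60
byte 2: fb ^ 6c = 97
byte 3: 2a ^ bc = 96
byte 4: 57 ^ ee = b9
byte 5: cd ^ 63 = ae
byte 6: 35 ^ 95 = a0
byte 7: 2d ^ ea = c7
byte 8: 70 ^ a4 = d4
byte 9: 8d ^ c6 = 4b
byte 10: 4c ^ 0e = 42
byte 11: 81 ^ f4 = 75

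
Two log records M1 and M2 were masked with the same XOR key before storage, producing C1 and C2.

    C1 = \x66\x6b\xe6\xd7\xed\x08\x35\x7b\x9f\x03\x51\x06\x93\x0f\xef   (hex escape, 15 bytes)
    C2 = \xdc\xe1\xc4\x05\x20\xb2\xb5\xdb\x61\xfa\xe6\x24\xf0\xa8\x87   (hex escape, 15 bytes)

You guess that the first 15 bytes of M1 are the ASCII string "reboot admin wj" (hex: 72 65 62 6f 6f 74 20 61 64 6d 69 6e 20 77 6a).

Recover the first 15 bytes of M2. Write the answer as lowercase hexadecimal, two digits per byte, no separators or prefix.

First, C1 ⊕ C2 = (M1 ⊕ K) ⊕ (M2 ⊕ K) = M1 ⊕ M2, so the key drops out. Then M2 = (M1 ⊕ M2) ⊕ M1 over the first 15 bytes.
byte 0: (66 xor dc) xor 72 = ba xor 72 = c8
byte 1: (6b xor e1) xor 65 = 8a xor 65 = ef
byte 2: (e6 xor c4) xor 62 = 22 xor 62 = 40
byte 3: (d7 xor 05) xor 6f = d2 xor 6f = bd
byte 4: (ed xor 20) xor 6f = cd xor 6f = a2
byte 5: (08 xor b2) xor 74 = ba xor 74 = ce
byte 6: (35 xor b5) xor 20 = 80 xor 20 = a0
byte 7: (7b xor db) xor 61 = a0 xor 61 = c1
byte 8: (9f xor 61) xor 64 = fe xor 64 = 9a
byte 9: (03 xor fa) xor 6d = f9 xor 6d = 94
byte 10: (51 xor e6) xor 69 = b7 xor 69 = de
byte 11: (06 xor 24) xor 6e = 22 xor 6e = 4c
byte 12: (93 xor f0) xor 20 = 63 xor 20 = 43
byte 13: (0f xor a8) xor 77 = a7 xor 77 = d0
byte 14: (ef xor 87) xor 6a = 68 xor 6a = 02

c8ef40bda2cea0c19a94de4c43d002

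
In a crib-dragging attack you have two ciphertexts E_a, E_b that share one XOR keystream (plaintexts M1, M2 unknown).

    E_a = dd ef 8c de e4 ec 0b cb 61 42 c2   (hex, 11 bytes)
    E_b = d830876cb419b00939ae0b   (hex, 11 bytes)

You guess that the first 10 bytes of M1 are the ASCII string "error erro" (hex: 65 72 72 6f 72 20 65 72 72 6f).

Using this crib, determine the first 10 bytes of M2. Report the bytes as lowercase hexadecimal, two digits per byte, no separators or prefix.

60ad79dd22d5deb02a83

First, E_a ⊕ E_b = (M1 ⊕ K) ⊕ (M2 ⊕ K) = M1 ⊕ M2, so the key drops out. Then M2 = (M1 ⊕ M2) ⊕ M1 over the first 10 bytes.
byte 0: (dd ⊕ d8) ⊕ 65 = 05 ⊕ 65 = 60
byte 1: (ef ⊕ 30) ⊕ 72 = df ⊕ 72 = ad
byte 2: (8c ⊕ 87) ⊕ 72 = 0b ⊕ 72 = 79
byte 3: (de ⊕ 6c) ⊕ 6f = b2 ⊕ 6f = dd
byte 4: (e4 ⊕ b4) ⊕ 72 = 50 ⊕ 72 = 22
byte 5: (ec ⊕ 19) ⊕ 20 = f5 ⊕ 20 = d5
byte 6: (0b ⊕ b0) ⊕ 65 = bb ⊕ 65 = de
byte 7: (cb ⊕ 09) ⊕ 72 = c2 ⊕ 72 = b0
byte 8: (61 ⊕ 39) ⊕ 72 = 58 ⊕ 72 = 2a
byte 9: (42 ⊕ ae) ⊕ 6f = ec ⊕ 6f = 83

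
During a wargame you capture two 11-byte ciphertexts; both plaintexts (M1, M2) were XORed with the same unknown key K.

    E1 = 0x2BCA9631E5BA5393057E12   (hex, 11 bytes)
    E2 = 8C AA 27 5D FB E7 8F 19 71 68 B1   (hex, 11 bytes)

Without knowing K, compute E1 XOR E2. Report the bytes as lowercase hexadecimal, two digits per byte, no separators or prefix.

a760b16c1e5ddc8a7416a3

E1 ⊕ E2 = (M1 ⊕ K) ⊕ (M2 ⊕ K) = M1 ⊕ M2 — the shared key cancels under XOR.
byte 0: 2b ⊕ 8c = a7
byte 1: ca ⊕ aa = 60
byte 2: 96 ⊕ 27 = b1
byte 3: 31 ⊕ 5d = 6c
byte 4: e5 ⊕ fb = 1e
byte 5: ba ⊕ e7 = 5d
byte 6: 53 ⊕ 8f = dc
byte 7: 93 ⊕ 19 = 8a
byte 8: 05 ⊕ 71 = 74
byte 9: 7e ⊕ 68 = 16
byte 10: 12 ⊕ b1 = a3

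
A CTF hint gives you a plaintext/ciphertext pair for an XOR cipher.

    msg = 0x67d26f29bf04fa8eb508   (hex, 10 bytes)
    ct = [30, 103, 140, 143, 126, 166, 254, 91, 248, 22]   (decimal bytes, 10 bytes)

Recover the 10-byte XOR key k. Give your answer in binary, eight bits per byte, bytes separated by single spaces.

01111001 10110101 11100011 10100110 11000001 10100010 00000100 11010101 01001101 00011110

Since ct = msg ⊕ k, XORing both sides with msg gives k = msg ⊕ ct.
byte 0: 67 ⊕ 1e = 79
byte 1: d2 ⊕ 67 = b5
byte 2: 6f ⊕ 8c = e3
byte 3: 29 ⊕ 8f = a6
byte 4: bf ⊕ 7e = c1
byte 5: 04 ⊕ a6 = a2
byte 6: fa ⊕ fe = 04
byte 7: 8e ⊕ 5b = d5
byte 8: b5 ⊕ f8 = 4d
byte 9: 08 ⊕ 16 = 1e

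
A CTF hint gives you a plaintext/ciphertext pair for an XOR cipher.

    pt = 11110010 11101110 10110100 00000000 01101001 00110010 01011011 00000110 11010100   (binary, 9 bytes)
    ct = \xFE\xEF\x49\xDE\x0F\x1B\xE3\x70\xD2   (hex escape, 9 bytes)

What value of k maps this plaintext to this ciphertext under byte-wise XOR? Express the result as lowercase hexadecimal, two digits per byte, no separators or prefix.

0c01fdde6629b87606

Since ct = pt ⊕ k, XORing both sides with pt gives k = pt ⊕ ct.
byte 0: 242 XOR 254 =  12
byte 1: 238 XOR 239 =   1
byte 2: 180 XOR  73 = 253
byte 3:   0 XOR 222 = 222
byte 4: 105 XOR  15 = 102
byte 5:  50 XOR  27 =  41
byte 6:  91 XOR 227 = 184
byte 7:   6 XOR 112 = 118
byte 8: 212 XOR 210 =   6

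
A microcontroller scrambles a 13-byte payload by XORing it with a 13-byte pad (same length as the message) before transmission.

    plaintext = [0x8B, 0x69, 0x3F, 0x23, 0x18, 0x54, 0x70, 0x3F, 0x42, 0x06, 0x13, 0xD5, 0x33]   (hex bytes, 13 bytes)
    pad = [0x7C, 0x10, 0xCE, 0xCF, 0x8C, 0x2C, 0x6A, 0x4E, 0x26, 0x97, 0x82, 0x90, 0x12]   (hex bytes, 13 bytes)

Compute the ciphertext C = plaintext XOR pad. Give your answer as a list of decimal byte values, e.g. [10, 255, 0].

[247, 121, 241, 236, 148, 120, 26, 113, 100, 145, 145, 69, 33]

XOR is its own inverse, so applying the key byte-wise gives the result directly.
byte 0: 139 XOR 124 = 247
byte 1: 105 XOR  16 = 121
byte 2:  63 XOR 206 = 241
byte 3:  35 XOR 207 = 236
byte 4:  24 XOR 140 = 148
byte 5:  84 XOR  44 = 120
byte 6: 112 XOR 106 =  26
byte 7:  63 XOR  78 = 113
byte 8:  66 XOR  38 = 100
byte 9:   6 XOR 151 = 145
byte 10:  19 XOR 130 = 145
byte 11: 213 XOR 144 =  69
byte 12:  51 XOR  18 =  33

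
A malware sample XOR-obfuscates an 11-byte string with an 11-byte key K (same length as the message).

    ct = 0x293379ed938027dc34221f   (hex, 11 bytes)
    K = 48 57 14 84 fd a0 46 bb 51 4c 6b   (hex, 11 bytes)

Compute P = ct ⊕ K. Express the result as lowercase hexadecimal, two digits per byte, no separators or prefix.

byte 0: 00101001 XOR 01001000 = 01100001
byte 1: 00110011 XOR 01010111 = 01100100
byte 2: 01111001 XOR 00010100 = 01101101
byte 3: 11101101 XOR 10000100 = 01101001
byte 4: 10010011 XOR 11111101 = 01101110
byte 5: 10000000 XOR 10100000 = 00100000
byte 6: 00100111 XOR 01000110 = 01100001
byte 7: 11011100 XOR 10111011 = 01100111
byte 8: 00110100 XOR 01010001 = 01100101
byte 9: 00100010 XOR 01001100 = 01101110
byte 10: 00011111 XOR 01101011 = 01110100

61646d696e206167656e74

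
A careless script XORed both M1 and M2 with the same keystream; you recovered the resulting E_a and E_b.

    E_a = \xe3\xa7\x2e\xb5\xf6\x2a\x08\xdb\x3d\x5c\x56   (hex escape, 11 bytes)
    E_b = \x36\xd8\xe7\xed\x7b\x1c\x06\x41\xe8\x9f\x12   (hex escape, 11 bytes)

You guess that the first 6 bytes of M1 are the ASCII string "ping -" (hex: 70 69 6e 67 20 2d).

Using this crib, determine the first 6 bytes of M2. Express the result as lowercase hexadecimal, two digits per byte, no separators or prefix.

First, E_a ⊕ E_b = (M1 ⊕ K) ⊕ (M2 ⊕ K) = M1 ⊕ M2, so the key drops out. Then M2 = (M1 ⊕ M2) ⊕ M1 over the first 6 bytes.
byte 0: (e3 xor 36) xor 70 = d5 xor 70 = a5
byte 1: (a7 xor d8) xor 69 = 7f xor 69 = 16
byte 2: (2e xor e7) xor 6e = c9 xor 6e = a7
byte 3: (b5 xor ed) xor 67 = 58 xor 67 = 3f
byte 4: (f6 xor 7b) xor 20 = 8d xor 20 = ad
byte 5: (2a xor 1c) xor 2d = 36 xor 2d = 1b

a516a73fad1b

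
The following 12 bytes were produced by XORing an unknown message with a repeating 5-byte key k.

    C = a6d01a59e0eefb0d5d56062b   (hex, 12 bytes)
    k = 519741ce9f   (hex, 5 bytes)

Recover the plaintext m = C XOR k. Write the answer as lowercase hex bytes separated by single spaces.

The 5-byte key repeats, so the effective keystream is 51 97 41 ce 9f 51 97 41 ce 9f 51 97.
byte 0: 10100110 ⊕ 01010001 = 11110111
byte 1: 11010000 ⊕ 10010111 = 01000111
byte 2: 00011010 ⊕ 01000001 = 01011011
byte 3: 01011001 ⊕ 11001110 = 10010111
byte 4: 11100000 ⊕ 10011111 = 01111111
byte 5: 11101110 ⊕ 01010001 = 10111111
byte 6: 11111011 ⊕ 10010111 = 01101100
byte 7: 00001101 ⊕ 01000001 = 01001100
byte 8: 01011101 ⊕ 11001110 = 10010011
byte 9: 01010110 ⊕ 10011111 = 11001001
byte 10: 00000110 ⊕ 01010001 = 01010111
byte 11: 00101011 ⊕ 10010111 = 10111100

f7 47 5b 97 7f bf 6c 4c 93 c9 57 bc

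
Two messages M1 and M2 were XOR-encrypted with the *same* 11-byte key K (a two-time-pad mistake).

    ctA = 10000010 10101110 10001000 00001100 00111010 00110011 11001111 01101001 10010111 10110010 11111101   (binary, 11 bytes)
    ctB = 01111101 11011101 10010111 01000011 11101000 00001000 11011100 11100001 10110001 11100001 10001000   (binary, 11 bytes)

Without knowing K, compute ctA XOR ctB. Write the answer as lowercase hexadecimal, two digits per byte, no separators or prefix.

ff731f4fd23b1388265375

ctA ⊕ ctB = (M1 ⊕ K) ⊕ (M2 ⊕ K) = M1 ⊕ M2 — the shared key cancels under XOR.
byte 0: 130 xor 125 = 255
byte 1: 174 xor 221 = 115
byte 2: 136 xor 151 =  31
byte 3:  12 xor  67 =  79
byte 4:  58 xor 232 = 210
byte 5:  51 xor   8 =  59
byte 6: 207 xor 220 =  19
byte 7: 105 xor 225 = 136
byte 8: 151 xor 177 =  38
byte 9: 178 xor 225 =  83
byte 10: 253 xor 136 = 117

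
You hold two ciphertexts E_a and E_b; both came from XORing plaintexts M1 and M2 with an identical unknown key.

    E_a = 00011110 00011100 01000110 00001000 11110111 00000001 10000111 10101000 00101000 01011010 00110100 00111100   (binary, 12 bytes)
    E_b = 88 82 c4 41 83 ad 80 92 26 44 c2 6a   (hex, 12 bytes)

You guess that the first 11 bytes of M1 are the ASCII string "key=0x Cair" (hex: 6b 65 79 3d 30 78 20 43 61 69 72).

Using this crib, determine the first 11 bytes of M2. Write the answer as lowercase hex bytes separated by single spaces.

First, E_a ⊕ E_b = (M1 ⊕ K) ⊕ (M2 ⊕ K) = M1 ⊕ M2, so the key drops out. Then M2 = (M1 ⊕ M2) ⊕ M1 over the first 11 bytes.
byte 0: (1e ⊕ 88) ⊕ 6b = 96 ⊕ 6b = fd
byte 1: (1c ⊕ 82) ⊕ 65 = 9e ⊕ 65 = fb
byte 2: (46 ⊕ c4) ⊕ 79 = 82 ⊕ 79 = fb
byte 3: (08 ⊕ 41) ⊕ 3d = 49 ⊕ 3d = 74
byte 4: (f7 ⊕ 83) ⊕ 30 = 74 ⊕ 30 = 44
byte 5: (01 ⊕ ad) ⊕ 78 = ac ⊕ 78 = d4
byte 6: (87 ⊕ 80) ⊕ 20 = 07 ⊕ 20 = 27
byte 7: (a8 ⊕ 92) ⊕ 43 = 3a ⊕ 43 = 79
byte 8: (28 ⊕ 26) ⊕ 61 = 0e ⊕ 61 = 6f
byte 9: (5a ⊕ 44) ⊕ 69 = 1e ⊕ 69 = 77
byte 10: (34 ⊕ c2) ⊕ 72 = f6 ⊕ 72 = 84

fd fb fb 74 44 d4 27 79 6f 77 84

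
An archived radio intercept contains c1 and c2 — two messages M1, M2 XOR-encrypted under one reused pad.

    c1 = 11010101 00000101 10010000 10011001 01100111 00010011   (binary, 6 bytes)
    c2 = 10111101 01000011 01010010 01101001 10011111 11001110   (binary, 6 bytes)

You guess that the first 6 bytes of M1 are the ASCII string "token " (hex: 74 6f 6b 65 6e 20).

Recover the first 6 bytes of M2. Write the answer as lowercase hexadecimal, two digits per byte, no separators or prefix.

First, c1 ⊕ c2 = (M1 ⊕ K) ⊕ (M2 ⊕ K) = M1 ⊕ M2, so the key drops out. Then M2 = (M1 ⊕ M2) ⊕ M1 over the first 6 bytes.
byte 0: (d5 ⊕ bd) ⊕ 74 = 68 ⊕ 74 = 1c
byte 1: (05 ⊕ 43) ⊕ 6f = 46 ⊕ 6f = 29
byte 2: (90 ⊕ 52) ⊕ 6b = c2 ⊕ 6b = a9
byte 3: (99 ⊕ 69) ⊕ 65 = f0 ⊕ 65 = 95
byte 4: (67 ⊕ 9f) ⊕ 6e = f8 ⊕ 6e = 96
byte 5: (13 ⊕ ce) ⊕ 20 = dd ⊕ 20 = fd

1c29a99596fd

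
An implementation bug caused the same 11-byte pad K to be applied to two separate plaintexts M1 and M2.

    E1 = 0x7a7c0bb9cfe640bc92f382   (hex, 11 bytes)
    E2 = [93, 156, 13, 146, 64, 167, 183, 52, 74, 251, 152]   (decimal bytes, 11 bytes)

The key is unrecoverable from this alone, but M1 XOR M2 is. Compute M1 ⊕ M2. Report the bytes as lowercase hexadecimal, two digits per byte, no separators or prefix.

27e0062b8f41f788d8081a

E1 ⊕ E2 = (M1 ⊕ K) ⊕ (M2 ⊕ K) = M1 ⊕ M2 — the shared key cancels under XOR.
01111010 XOR 01011101 = 00100111
01111100 XOR 10011100 = 11100000
00001011 XOR 00001101 = 00000110
10111001 XOR 10010010 = 00101011
11001111 XOR 01000000 = 10001111
11100110 XOR 10100111 = 01000001
01000000 XOR 10110111 = 11110111
10111100 XOR 00110100 = 10001000
10010010 XOR 01001010 = 11011000
11110011 XOR 11111011 = 00001000
10000010 XOR 10011000 = 00011010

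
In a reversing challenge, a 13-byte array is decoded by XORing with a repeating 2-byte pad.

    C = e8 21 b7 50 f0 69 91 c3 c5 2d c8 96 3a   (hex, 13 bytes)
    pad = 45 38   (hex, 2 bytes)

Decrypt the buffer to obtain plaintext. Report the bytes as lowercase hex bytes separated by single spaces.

The 2-byte key repeats, so the effective keystream is 45 38 45 38 45 38 45 38 45 38 45 38 45.
byte 0: e8 xor 45 = ad
byte 1: 21 xor 38 = 19
byte 2: b7 xor 45 = f2
byte 3: 50 xor 38 = 68
byte 4: f0 xor 45 = b5
byte 5: 69 xor 38 = 51
byte 6: 91 xor 45 = d4
byte 7: c3 xor 38 = fb
byte 8: c5 xor 45 = 80
byte 9: 2d xor 38 = 15
byte 10: c8 xor 45 = 8d
byte 11: 96 xor 38 = ae
byte 12: 3a xor 45 = 7f

ad 19 f2 68 b5 51 d4 fb 80 15 8d ae 7f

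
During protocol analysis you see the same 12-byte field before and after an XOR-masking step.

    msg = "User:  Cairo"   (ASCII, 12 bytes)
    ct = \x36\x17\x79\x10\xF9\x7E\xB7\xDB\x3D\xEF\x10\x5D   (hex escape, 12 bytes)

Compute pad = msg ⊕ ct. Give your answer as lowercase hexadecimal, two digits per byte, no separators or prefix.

63641c62c35e97985c866232

Since ct = msg ⊕ pad, XORing both sides with msg gives pad = msg ⊕ ct.
byte 0: 55 XOR 36 = 63
byte 1: 73 XOR 17 = 64
byte 2: 65 XOR 79 = 1c
byte 3: 72 XOR 10 = 62
byte 4: 3a XOR f9 = c3
byte 5: 20 XOR 7e = 5e
byte 6: 20 XOR b7 = 97
byte 7: 43 XOR db = 98
byte 8: 61 XOR 3d = 5c
byte 9: 69 XOR ef = 86
byte 10: 72 XOR 10 = 62
byte 11: 6f XOR 5d = 32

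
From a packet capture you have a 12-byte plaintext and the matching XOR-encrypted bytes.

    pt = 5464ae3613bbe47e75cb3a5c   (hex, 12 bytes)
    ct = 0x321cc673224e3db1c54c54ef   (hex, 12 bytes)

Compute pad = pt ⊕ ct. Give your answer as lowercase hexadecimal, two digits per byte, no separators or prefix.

6678684531f5d9cfb0876eb3

Since ct = pt ⊕ pad, XORing both sides with pt gives pad = pt ⊕ ct.
 84 xor  50 = 102
100 xor  28 = 120
174 xor 198 = 104
 54 xor 115 =  69
 19 xor  34 =  49
187 xor  78 = 245
228 xor  61 = 217
126 xor 177 = 207
117 xor 197 = 176
203 xor  76 = 135
 58 xor  84 = 110
 92 xor 239 = 179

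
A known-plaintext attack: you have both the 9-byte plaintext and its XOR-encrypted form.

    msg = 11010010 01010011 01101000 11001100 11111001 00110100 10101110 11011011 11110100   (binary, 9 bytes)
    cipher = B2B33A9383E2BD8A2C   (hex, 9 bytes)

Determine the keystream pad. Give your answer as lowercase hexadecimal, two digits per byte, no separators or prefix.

60e0525f7ad61351d8

Since cipher = msg ⊕ pad, XORing both sides with msg gives pad = msg ⊕ cipher.
11010010 ⊕ 10110010 = 01100000
01010011 ⊕ 10110011 = 11100000
01101000 ⊕ 00111010 = 01010010
11001100 ⊕ 10010011 = 01011111
11111001 ⊕ 10000011 = 01111010
00110100 ⊕ 11100010 = 11010110
10101110 ⊕ 10111101 = 00010011
11011011 ⊕ 10001010 = 01010001
11110100 ⊕ 00101100 = 11011000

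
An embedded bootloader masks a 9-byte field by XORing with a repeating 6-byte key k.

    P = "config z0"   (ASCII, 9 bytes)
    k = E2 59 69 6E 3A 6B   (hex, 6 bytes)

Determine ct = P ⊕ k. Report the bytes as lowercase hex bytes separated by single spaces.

81 36 07 08 53 0c c2 23 59

The 6-byte key repeats, so the effective keystream is e2 59 69 6e 3a 6b e2 59 69.
byte 0: 01100011 ⊕ 11100010 = 10000001
byte 1: 01101111 ⊕ 01011001 = 00110110
byte 2: 01101110 ⊕ 01101001 = 00000111
byte 3: 01100110 ⊕ 01101110 = 00001000
byte 4: 01101001 ⊕ 00111010 = 01010011
byte 5: 01100111 ⊕ 01101011 = 00001100
byte 6: 00100000 ⊕ 11100010 = 11000010
byte 7: 01111010 ⊕ 01011001 = 00100011
byte 8: 00110000 ⊕ 01101001 = 01011001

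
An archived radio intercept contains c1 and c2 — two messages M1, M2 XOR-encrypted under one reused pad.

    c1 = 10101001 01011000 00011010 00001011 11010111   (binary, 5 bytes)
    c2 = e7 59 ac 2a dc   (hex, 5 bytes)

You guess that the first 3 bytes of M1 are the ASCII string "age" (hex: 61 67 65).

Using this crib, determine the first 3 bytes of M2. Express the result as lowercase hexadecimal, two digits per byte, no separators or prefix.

First, c1 ⊕ c2 = (M1 ⊕ K) ⊕ (M2 ⊕ K) = M1 ⊕ M2, so the key drops out. Then M2 = (M1 ⊕ M2) ⊕ M1 over the first 3 bytes.
byte 0: (a9 ⊕ e7) ⊕ 61 = 4e ⊕ 61 = 2f
byte 1: (58 ⊕ 59) ⊕ 67 = 01 ⊕ 67 = 66
byte 2: (1a ⊕ ac) ⊕ 65 = b6 ⊕ 65 = d3

2f66d3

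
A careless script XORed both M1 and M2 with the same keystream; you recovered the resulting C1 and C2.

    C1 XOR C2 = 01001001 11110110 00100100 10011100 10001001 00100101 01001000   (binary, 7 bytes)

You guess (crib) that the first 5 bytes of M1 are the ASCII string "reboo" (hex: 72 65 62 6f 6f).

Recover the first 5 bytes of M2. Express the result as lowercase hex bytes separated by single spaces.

Since C1 ⊕ C2 = M1 ⊕ M2, XORing with the guessed M1 bytes yields the corresponding M2 bytes: M2 = (C1 ⊕ C2) ⊕ M1.
49 ^ 72 = 3b
f6 ^ 65 = 93
24 ^ 62 = 46
9c ^ 6f = f3
89 ^ 6f = e6

3b 93 46 f3 e6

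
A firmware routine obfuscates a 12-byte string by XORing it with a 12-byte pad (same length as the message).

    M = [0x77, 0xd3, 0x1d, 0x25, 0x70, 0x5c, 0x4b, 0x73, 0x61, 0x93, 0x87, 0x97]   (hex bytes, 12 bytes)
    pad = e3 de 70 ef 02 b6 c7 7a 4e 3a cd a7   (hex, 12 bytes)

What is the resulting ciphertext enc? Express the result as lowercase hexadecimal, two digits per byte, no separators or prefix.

77 ⊕ e3 = 94
d3 ⊕ de = 0d
1d ⊕ 70 = 6d
25 ⊕ ef = ca
70 ⊕ 02 = 72
5c ⊕ b6 = ea
4b ⊕ c7 = 8c
73 ⊕ 7a = 09
61 ⊕ 4e = 2f
93 ⊕ 3a = a9
87 ⊕ cd = 4a
97 ⊕ a7 = 30

940d6dca72ea8c092fa94a30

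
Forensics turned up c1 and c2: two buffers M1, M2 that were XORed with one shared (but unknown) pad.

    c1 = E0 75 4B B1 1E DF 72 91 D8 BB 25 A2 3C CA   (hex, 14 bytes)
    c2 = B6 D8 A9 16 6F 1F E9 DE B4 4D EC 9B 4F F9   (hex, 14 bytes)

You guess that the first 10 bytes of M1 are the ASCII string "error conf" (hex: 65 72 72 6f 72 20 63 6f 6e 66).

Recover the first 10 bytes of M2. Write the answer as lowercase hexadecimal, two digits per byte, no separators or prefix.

33df90c803e0f8200290

First, c1 ⊕ c2 = (M1 ⊕ K) ⊕ (M2 ⊕ K) = M1 ⊕ M2, so the key drops out. Then M2 = (M1 ⊕ M2) ⊕ M1 over the first 10 bytes.
byte 0: (e0 ^ b6) ^ 65 = 56 ^ 65 = 33
byte 1: (75 ^ d8) ^ 72 = ad ^ 72 = df
byte 2: (4b ^ a9) ^ 72 = e2 ^ 72 = 90
byte 3: (b1 ^ 16) ^ 6f = a7 ^ 6f = c8
byte 4: (1e ^ 6f) ^ 72 = 71 ^ 72 = 03
byte 5: (df ^ 1f) ^ 20 = c0 ^ 20 = e0
byte 6: (72 ^ e9) ^ 63 = 9b ^ 63 = f8
byte 7: (91 ^ de) ^ 6f = 4f ^ 6f = 20
byte 8: (d8 ^ b4) ^ 6e = 6c ^ 6e = 02
byte 9: (bb ^ 4d) ^ 66 = f6 ^ 66 = 90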